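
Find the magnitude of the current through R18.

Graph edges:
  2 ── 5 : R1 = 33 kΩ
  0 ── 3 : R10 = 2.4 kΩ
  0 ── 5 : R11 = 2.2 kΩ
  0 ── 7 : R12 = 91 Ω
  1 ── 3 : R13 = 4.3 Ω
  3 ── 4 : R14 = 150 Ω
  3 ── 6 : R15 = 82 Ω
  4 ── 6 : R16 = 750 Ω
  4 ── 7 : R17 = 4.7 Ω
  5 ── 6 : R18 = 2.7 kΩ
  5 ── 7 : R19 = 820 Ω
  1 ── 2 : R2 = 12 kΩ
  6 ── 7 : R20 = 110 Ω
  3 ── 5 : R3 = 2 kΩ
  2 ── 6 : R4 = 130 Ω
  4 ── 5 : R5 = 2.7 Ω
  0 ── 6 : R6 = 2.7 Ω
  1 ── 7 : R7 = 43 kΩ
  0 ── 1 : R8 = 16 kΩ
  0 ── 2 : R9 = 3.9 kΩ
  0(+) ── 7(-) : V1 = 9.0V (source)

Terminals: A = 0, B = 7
Nodal analysis, taking node 7 as the 0 V reference.
Source V1 fixes V_0 = 9 V.
KCL at each unknown node (sum of currents leaving = 0; resistances in Ω):
  Node 1: (V_1 - V_2)/12000 + (V_1 - 0)/43000 + (V_1 - 9)/16000 + (V_1 - V_3)/4.3 = 0
  Node 2: (V_2 - V_5)/33000 + (V_2 - V_1)/12000 + (V_2 - V_6)/130 + (V_2 - 9)/3900 = 0
  Node 3: (V_3 - V_5)/2000 + (V_3 - 9)/2400 + (V_3 - V_1)/4.3 + (V_3 - V_4)/150 + (V_3 - V_6)/82 = 0
  Node 4: (V_4 - V_5)/2.7 + (V_4 - V_3)/150 + (V_4 - V_6)/750 + (V_4 - 0)/4.7 = 0
  Node 5: (V_5 - V_2)/33000 + (V_5 - V_3)/2000 + (V_5 - V_4)/2.7 + (V_5 - 9)/2200 + (V_5 - V_6)/2700 + (V_5 - 0)/820 = 0
  Node 6: (V_6 - V_2)/130 + (V_6 - 9)/2.7 + (V_6 - V_3)/82 + (V_6 - V_4)/750 + (V_6 - V_5)/2700 + (V_6 - 0)/110 = 0
Collecting terms (coefficients in siemens):
  0.2327·V_1 - 0.00008333·V_2 - 0.2326·V_3 = 0.0005625
  0.008062·V_2 - 0.00008333·V_1 - 0.0000303·V_5 - 0.007692·V_6 = 0.002308
  0.2523·V_3 - 0.2326·V_1 - 0.006667·V_4 - 0.0005·V_5 - 0.0122·V_6 = 0.00375
  0.5911·V_4 - 0.006667·V_3 - 0.3704·V_5 - 0.001333·V_6 = 0
  0.3729·V_5 - 0.0000303·V_2 - 0.0005·V_3 - 0.3704·V_4 - 0.0003704·V_6 = 0.004091
  0.4011·V_6 - 0.007692·V_2 - 0.0122·V_3 - 0.001333·V_4 - 0.0003704·V_5 = 3.333
Solving these 6 simultaneous equations (Gaussian elimination) gives:
  V_1 = 5.637 V, V_2 = 8.598 V, V_3 = 5.636 V, V_4 = 0.266 V
  V_5 = 0.292 V, V_6 = 8.649 V
I_R18 = (V_5 - V_6)/R18 = (0.292 - 8.649)/2700 = -0.003095 A
|I_R18| = 0.003095 A

Final answer: |I_R18| = 0.003095 A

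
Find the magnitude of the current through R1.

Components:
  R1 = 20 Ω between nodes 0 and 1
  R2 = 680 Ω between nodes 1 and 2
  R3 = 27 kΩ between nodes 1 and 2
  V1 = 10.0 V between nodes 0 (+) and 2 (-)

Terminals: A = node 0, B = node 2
Nodal analysis, taking node 2 as the 0 V reference.
Source V1 fixes V_0 = 10 V.
KCL at each unknown node (sum of currents leaving = 0; resistances in Ω):
  Node 1: (V_1 - 10)/20 + (V_1 - 0)/680 + (V_1 - 0)/27000 = 0
Collecting terms: 0.05151 × V_1 = 0.5  =>  V_1 = 9.707 V
I_R1 = (V_0 - V_1)/R1 = (10 - 9.707)/20 = 0.01463 A
|I_R1| = 0.01463 A

Final answer: |I_R1| = 0.01463 A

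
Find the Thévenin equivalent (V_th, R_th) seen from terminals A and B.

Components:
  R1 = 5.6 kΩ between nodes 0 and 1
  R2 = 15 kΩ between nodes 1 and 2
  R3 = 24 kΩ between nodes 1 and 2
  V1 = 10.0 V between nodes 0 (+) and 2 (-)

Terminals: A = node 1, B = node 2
Step 1 — V_th is the open-circuit voltage V_A - V_B (nothing connected across the terminals).
Nodal analysis, taking node 2 as the 0 V reference.
Source V1 fixes V_0 = 10 V.
KCL at each unknown node (sum of currents leaving = 0; resistances in Ω):
  Node 1: (V_1 - 10)/5600 + (V_1 - 0)/15000 + (V_1 - 0)/24000 = 0
Collecting terms: 0.0002869 × V_1 = 0.001786  =>  V_1 = 6.224 V
V_th = V_1 - V_2 = 6.224 - 0 = 6.224 V
Step 2 — R_th: zero the source — replace V1 by a short circuit (node 2 merges into node 0) — and find the resistance seen between A (node 1) and B (node 0).
Reduce the network between node 1 (A) and node 0 (B) by series/parallel combination:
  Rp1 = R1 ‖ R2 ‖ R3 (parallel, all between nodes 0 and 1) = 1/(1/5600 + 1/15000 + 1/24000) = 3485 Ω
R_th = 3.485 kΩ

Final answer: V_th = 6.224 V, R_th = 3.485 kΩ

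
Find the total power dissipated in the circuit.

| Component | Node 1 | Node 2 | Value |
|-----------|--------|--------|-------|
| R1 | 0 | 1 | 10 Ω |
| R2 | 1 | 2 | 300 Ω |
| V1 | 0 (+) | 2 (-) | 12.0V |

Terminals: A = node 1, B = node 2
Nodal analysis, taking node 2 as the 0 V reference.
Source V1 fixes V_0 = 12 V.
KCL at each unknown node (sum of currents leaving = 0; resistances in Ω):
  Node 1: (V_1 - 12)/10 + (V_1 - 0)/300 = 0
Collecting terms: 0.1033 × V_1 = 1.2  =>  V_1 = 11.61 V
Power in each resistor, P = (ΔV)²/R:
  P_R1 = (12 - 11.61)²/10 = 0.01498 W
  P_R2 = (11.61 - 0)²/300 = 0.4495 W
P_total = P_R1 + P_R2 = 0.4645 W

Final answer: 0.4645 W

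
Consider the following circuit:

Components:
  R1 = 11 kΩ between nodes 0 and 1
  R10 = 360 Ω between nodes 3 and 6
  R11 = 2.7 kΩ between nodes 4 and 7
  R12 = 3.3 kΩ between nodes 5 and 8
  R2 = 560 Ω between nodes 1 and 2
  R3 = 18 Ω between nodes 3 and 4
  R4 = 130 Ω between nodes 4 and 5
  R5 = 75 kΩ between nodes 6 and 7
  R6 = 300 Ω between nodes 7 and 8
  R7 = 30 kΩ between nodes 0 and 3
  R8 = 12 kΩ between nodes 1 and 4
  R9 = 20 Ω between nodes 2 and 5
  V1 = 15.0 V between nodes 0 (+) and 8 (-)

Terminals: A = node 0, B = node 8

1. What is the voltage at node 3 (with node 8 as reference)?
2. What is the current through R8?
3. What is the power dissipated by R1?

Nodal analysis, taking node 8 as the 0 V reference.
Source V1 fixes V_0 = 15 V.
KCL at each unknown node (sum of currents leaving = 0; resistances in Ω):
  Node 1: (V_1 - 15)/11000 + (V_1 - V_2)/560 + (V_1 - V_4)/12000 = 0
  Node 2: (V_2 - V_1)/560 + (V_2 - V_5)/20 = 0
  Node 3: (V_3 - V_4)/18 + (V_3 - 15)/30000 + (V_3 - V_6)/360 = 0
  Node 4: (V_4 - V_3)/18 + (V_4 - V_5)/130 + (V_4 - V_1)/12000 + (V_4 - V_7)/2700 = 0
  Node 5: (V_5 - V_4)/130 + (V_5 - V_2)/20 + (V_5 - 0)/3300 = 0
  Node 6: (V_6 - V_7)/75000 + (V_6 - V_3)/360 = 0
  Node 7: (V_7 - V_6)/75000 + (V_7 - 0)/300 + (V_7 - V_4)/2700 = 0
Collecting terms (coefficients in siemens):
  0.00196·V_1 - 0.001786·V_2 - 0.00008333·V_4 = 0.001364
  0.05179·V_2 - 0.001786·V_1 - 0.05·V_5 = 0
  0.05837·V_3 - 0.05556·V_4 - 0.002778·V_6 = 0.0005
  0.0637·V_4 - 0.00008333·V_1 - 0.05556·V_3 - 0.007692·V_5 - 0.0003704·V_7 = 0
  0.058·V_5 - 0.05·V_2 - 0.007692·V_4 = 0
  0.002791·V_6 - 0.002778·V_3 - 0.00001333·V_7 = 0
  0.003717·V_7 - 0.0003704·V_4 - 0.00001333·V_6 = 0
Solving these 7 simultaneous equations (Gaussian elimination) gives:
  V_1 = 2.968 V, V_2 = 2.386 V, V_3 = 2.33 V, V_4 = 2.323 V
  V_5 = 2.365 V, V_6 = 2.32 V, V_7 = 0.2398 V
Part 1:
  Read off the nodal solution: V_3 = 2.33 V
Part 2:
  I_R8 = (V_1 - V_4)/R8 = (2.968 - 2.323)/12000 = 0.00005377 A
  Magnitude: I_R8 = 0.00005377 A
Part 3:
  I_R1 = (V_0 - V_1)/R1 = (15 - 2.968)/11000 = 0.001094 A
  P_R1 = I_R1² × R1 = (0.001094)² × 11000 = 0.01316 W

Final answers:
1. V_3 = 2.33 V
2. I_R8 = 5.377e-05 A
3. P_R1 = 0.01316 W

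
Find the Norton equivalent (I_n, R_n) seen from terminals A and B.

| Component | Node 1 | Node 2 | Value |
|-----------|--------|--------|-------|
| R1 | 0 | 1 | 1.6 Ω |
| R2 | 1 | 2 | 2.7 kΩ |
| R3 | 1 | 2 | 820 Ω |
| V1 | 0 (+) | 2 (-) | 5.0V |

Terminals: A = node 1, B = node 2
Find the Thévenin equivalent first; then I_n = V_th/R_th and R_n = R_th.
Step 1 — V_th is the open-circuit voltage V_A - V_B (nothing connected across the terminals).
Nodal analysis, taking node 2 as the 0 V reference.
Source V1 fixes V_0 = 5 V.
KCL at each unknown node (sum of currents leaving = 0; resistances in Ω):
  Node 1: (V_1 - 5)/1.6 + (V_1 - 0)/2700 + (V_1 - 0)/820 = 0
Collecting terms: 0.6266 × V_1 = 3.125  =>  V_1 = 4.987 V
V_th = V_1 - V_2 = 4.987 - 0 = 4.987 V
Step 2 — R_th: zero the source — replace V1 by a short circuit (node 2 merges into node 0) — and find the resistance seen between A (node 1) and B (node 0).
Reduce the network between node 1 (A) and node 0 (B) by series/parallel combination:
  Rp1 = R1 ‖ R2 ‖ R3 (parallel, all between nodes 0 and 1) = 1/(1/1.6 + 1/2700 + 1/820) = 1.596 Ω
R_th = 1.596 Ω
I_n = V_th/R_th = 4.987/1.596 = 3.125 A, and R_n = R_th = 1.596 Ω

Final answer: I_n = 3.125 A, R_n = 1.596 Ω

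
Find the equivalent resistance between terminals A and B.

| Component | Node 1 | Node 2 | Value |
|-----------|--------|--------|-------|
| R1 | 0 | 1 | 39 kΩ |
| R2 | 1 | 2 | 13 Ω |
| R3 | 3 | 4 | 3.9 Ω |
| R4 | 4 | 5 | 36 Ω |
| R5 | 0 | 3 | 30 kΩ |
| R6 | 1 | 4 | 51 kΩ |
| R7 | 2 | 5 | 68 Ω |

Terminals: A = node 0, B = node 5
The network is not a plain series/parallel combination. Inject a 1 A test current into terminal A (node 0) and return it from terminal B (node 5); then R_eq = V_A / (1 A).
Nodal analysis, taking node 5 as the 0 V reference.
Current source I_test pushes 1 A into node 0 and draws it out of node 5.
KCL at each unknown node (sum of currents leaving = 0; resistances in Ω):
  Node 0: (V_0 - V_1)/39000 + (V_0 - V_3)/30000 - 1 = 0
  Node 1: (V_1 - V_0)/39000 + (V_1 - V_2)/13 + (V_1 - V_4)/51000 = 0
  Node 2: (V_2 - V_1)/13 + (V_2 - 0)/68 = 0
  Node 3: (V_3 - V_0)/30000 + (V_3 - V_4)/3.9 = 0
  Node 4: (V_4 - V_1)/51000 + (V_4 - V_3)/3.9 + (V_4 - 0)/36 = 0
Collecting terms (coefficients in siemens):
  0.00005897·V_0 - 0.00002564·V_1 - 0.00003333·V_3 = 1
  0.07697·V_1 - 0.00002564·V_0 - 0.07692·V_2 - 0.00001961·V_4 = 0
  0.09163·V_2 - 0.07692·V_1 = 0
  0.2564·V_3 - 0.00003333·V_0 - 0.2564·V_4 = 0
  0.2842·V_4 - 0.00001961·V_1 - 0.2564·V_3 = 0
Solving these 5 simultaneous equations (Gaussian elimination) gives:
  V_0 = 16980 V, V_1 = 35.18 V, V_2 = 29.53 V, V_3 = 22.57 V
  V_4 = 20.36 V
R_eq = V_0 / 1 A = 16980 Ω = 16.98 kΩ

Final answer: 16.98 kΩ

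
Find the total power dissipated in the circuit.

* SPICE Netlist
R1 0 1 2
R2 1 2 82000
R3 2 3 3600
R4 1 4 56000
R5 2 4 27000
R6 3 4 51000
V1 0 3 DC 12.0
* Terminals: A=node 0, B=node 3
Nodal analysis, taking node 3 as the 0 V reference.
Source V1 fixes V_0 = 12 V.
KCL at each unknown node (sum of currents leaving = 0; resistances in Ω):
  Node 1: (V_1 - 12)/2 + (V_1 - V_2)/82000 + (V_1 - V_4)/56000 = 0
  Node 2: (V_2 - V_1)/82000 + (V_2 - 0)/3600 + (V_2 - V_4)/27000 = 0
  Node 4: (V_4 - V_1)/56000 + (V_4 - V_2)/27000 + (V_4 - 0)/51000 = 0
Collecting terms (coefficients in siemens):
  0.5·V_1 - 0.0000122·V_2 - 0.00001786·V_4 = 6
  0.000327·V_2 - 0.0000122·V_1 - 0.00003704·V_4 = 0
  0.0000745·V_4 - 0.00001786·V_1 - 0.00003704·V_2 = 0
Solving these 3 simultaneous equations (Gaussian elimination) gives:
  V_1 = 12 V, V_2 = 0.8194 V, V_4 = 3.283 V
Power in each resistor, P = (ΔV)²/R:
  P_R1 = (12 - 12)²/2 = 0.0000001705 W
  P_R2 = (12 - 0.8194)²/82000 = 0.001524 W
  P_R3 = (0.8194 - 0)²/3600 = 0.0001865 W
  P_R4 = (12 - 3.283)²/56000 = 0.001357 W
  P_R5 = (0.8194 - 3.283)²/27000 = 0.0002249 W
  P_R6 = (0 - 3.283)²/51000 = 0.0002114 W
P_total = P_R1 + P_R2 + P_R3 + P_R4 + P_R5 + P_R6 = 0.003504 W

Final answer: 0.003504 W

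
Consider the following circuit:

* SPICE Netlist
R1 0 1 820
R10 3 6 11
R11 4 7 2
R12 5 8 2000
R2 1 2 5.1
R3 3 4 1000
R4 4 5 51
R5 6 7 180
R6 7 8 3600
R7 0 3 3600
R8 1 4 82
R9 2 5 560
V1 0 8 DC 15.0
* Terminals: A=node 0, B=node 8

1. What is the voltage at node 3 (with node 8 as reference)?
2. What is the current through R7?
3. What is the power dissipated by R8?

Nodal analysis, taking node 8 as the 0 V reference.
Source V1 fixes V_0 = 15 V.
KCL at each unknown node (sum of currents leaving = 0; resistances in Ω):
  Node 1: (V_1 - 15)/820 + (V_1 - V_2)/5.1 + (V_1 - V_4)/82 = 0
  Node 2: (V_2 - V_1)/5.1 + (V_2 - V_5)/560 = 0
  Node 3: (V_3 - V_4)/1000 + (V_3 - 15)/3600 + (V_3 - V_6)/11 = 0
  Node 4: (V_4 - V_3)/1000 + (V_4 - V_5)/51 + (V_4 - V_1)/82 + (V_4 - V_7)/2 = 0
  Node 5: (V_5 - V_4)/51 + (V_5 - V_2)/560 + (V_5 - 0)/2000 = 0
  Node 6: (V_6 - V_7)/180 + (V_6 - V_3)/11 = 0
  Node 7: (V_7 - V_6)/180 + (V_7 - 0)/3600 + (V_7 - V_4)/2 = 0
Collecting terms (coefficients in siemens):
  0.2095·V_1 - 0.1961·V_2 - 0.0122·V_4 = 0.01829
  0.1979·V_2 - 0.1961·V_1 - 0.001786·V_5 = 0
  0.09219·V_3 - 0.001·V_4 - 0.09091·V_6 = 0.004167
  0.5328·V_4 - 0.0122·V_1 - 0.001·V_3 - 0.01961·V_5 - 0.5·V_7 = 0
  0.02189·V_5 - 0.001786·V_2 - 0.01961·V_4 = 0
  0.09646·V_6 - 0.09091·V_3 - 0.005556·V_7 = 0
  0.5058·V_7 - 0.5·V_4 - 0.005556·V_6 = 0
Solving these 7 simultaneous equations (Gaussian elimination) gives:
  V_1 = 10.07 V, V_2 = 10.07 V, V_3 = 9.893 V, V_4 = 9.668 V
  V_5 = 9.48 V, V_6 = 9.88 V, V_7 = 9.665 V
Part 1:
  Read off the nodal solution: V_3 = 9.893 V
Part 2:
  I_R7 = (V_0 - V_3)/R7 = (15 - 9.893)/3600 = 0.001419 A
  Magnitude: I_R7 = 0.001419 A
Part 3:
  I_R8 = (V_1 - V_4)/R8 = (10.07 - 9.668)/82 = 0.004955 A
  P_R8 = I_R8² × R8 = (0.004955)² × 82 = 0.002013 W

Final answers:
1. V_3 = 9.893 V
2. I_R7 = 0.001419 A
3. P_R8 = 0.002013 W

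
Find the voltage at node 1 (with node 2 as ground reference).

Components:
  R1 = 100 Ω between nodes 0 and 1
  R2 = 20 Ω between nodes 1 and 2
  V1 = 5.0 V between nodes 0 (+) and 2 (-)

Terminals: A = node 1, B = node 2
Nodal analysis, taking node 2 as the 0 V reference.
Source V1 fixes V_0 = 5 V.
KCL at each unknown node (sum of currents leaving = 0; resistances in Ω):
  Node 1: (V_1 - 5)/100 + (V_1 - 0)/20 = 0
Collecting terms: 0.06 × V_1 = 0.05  =>  V_1 = 0.8333 V
The requested potential is V_1 = 0.8333 V.

Final answer: V_1 = 0.8333 V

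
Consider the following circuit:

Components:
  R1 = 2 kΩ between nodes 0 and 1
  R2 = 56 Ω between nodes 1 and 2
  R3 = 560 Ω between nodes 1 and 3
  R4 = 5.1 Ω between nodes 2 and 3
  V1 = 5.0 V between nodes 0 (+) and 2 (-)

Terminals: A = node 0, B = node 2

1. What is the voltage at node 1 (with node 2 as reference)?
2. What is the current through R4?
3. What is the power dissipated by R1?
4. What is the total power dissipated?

Nodal analysis, taking node 2 as the 0 V reference.
Source V1 fixes V_0 = 5 V.
KCL at each unknown node (sum of currents leaving = 0; resistances in Ω):
  Node 1: (V_1 - 5)/2000 + (V_1 - 0)/56 + (V_1 - V_3)/560 = 0
  Node 3: (V_3 - V_1)/560 + (V_3 - 0)/5.1 = 0
Collecting terms (coefficients in siemens):
  0.02014·V_1 - 0.001786·V_3 = 0.0025
  0.1979·V_3 - 0.001786·V_1 = 0
Determinant D = (0.02014)(0.1979) - (-0.001786)(-0.001786) = 0.003982
V_1 = [(0.0025)(0.1979) - (-0.001786)(0)]/D = 0.1242 V
V_3 = [(0.02014)(0) - (0.0025)(-0.001786)]/D = 0.001121 V
Part 1:
  Read off the nodal solution: V_1 = 0.1242 V
Part 2:
  I_R4 = (V_2 - V_3)/R4 = (0 - 0.001121)/5.1 = -0.0002198 A
  Magnitude: I_R4 = 0.0002198 A
Part 3:
  I_R1 = (V_0 - V_1)/R1 = (5 - 0.1242)/2000 = 0.002438 A
  P_R1 = I_R1² × R1 = (0.002438)² × 2000 = 0.01189 W
Part 4:
  Power in each resistor, P = (ΔV)²/R:
    P_R1 = (5 - 0.1242)²/2000 = 0.01189 W
    P_R2 = (0.1242 - 0)²/56 = 0.0002755 W
    P_R3 = (0.1242 - 0.001121)²/560 = 0.00002706 W
    P_R4 = (0 - 0.001121)²/5.1 = 0.0000002464 W
  P_total = P_R1 + P_R2 + P_R3 + P_R4 = 0.01219 W

Final answers:
1. V_1 = 0.1242 V
2. I_R4 = 0.0002198 A
3. P_R1 = 0.01189 W
4. P_total = 0.01219 W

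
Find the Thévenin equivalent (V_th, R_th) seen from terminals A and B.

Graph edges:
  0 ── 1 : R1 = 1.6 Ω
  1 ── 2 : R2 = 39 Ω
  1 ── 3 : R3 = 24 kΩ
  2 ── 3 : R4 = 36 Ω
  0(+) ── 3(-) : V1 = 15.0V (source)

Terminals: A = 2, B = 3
Step 1 — V_th is the open-circuit voltage V_A - V_B (nothing connected across the terminals).
Nodal analysis, taking node 3 as the 0 V reference.
Source V1 fixes V_0 = 15 V.
KCL at each unknown node (sum of currents leaving = 0; resistances in Ω):
  Node 1: (V_1 - 15)/1.6 + (V_1 - V_2)/39 + (V_1 - 0)/24000 = 0
  Node 2: (V_2 - V_1)/39 + (V_2 - 0)/36 = 0
Collecting terms (coefficients in siemens):
  0.6507·V_1 - 0.02564·V_2 = 9.375
  0.05342·V_2 - 0.02564·V_1 = 0
Determinant D = (0.6507)(0.05342) - (-0.02564)(-0.02564) = 0.0341
V_1 = [(9.375)(0.05342) - (-0.02564)(0)]/D = 14.69 V
V_2 = [(0.6507)(0) - (9.375)(-0.02564)]/D = 7.049 V
V_th = V_2 - V_3 = 7.049 - 0 = 7.049 V
Step 2 — R_th: zero the source — replace V1 by a short circuit (node 3 merges into node 0) — and find the resistance seen between A (node 2) and B (node 0).
Reduce the network between node 2 (A) and node 0 (B) by series/parallel combination:
  Rp1 = R1 ‖ R3 (parallel, both between nodes 0 and 1) = 1/(1/1.6 + 1/24000) = 1.6 Ω
  Rs1 = R2 + Rp1 (series, joined only at node 1) = 39 + 1.6 = 40.6 Ω
  Rp2 = R4 ‖ Rs1 (parallel, both between nodes 0 and 2) = 1/(1/36 + 1/40.6) = 19.08 Ω
R_th = 19.08 Ω

Final answer: V_th = 7.049 V, R_th = 19.08 Ω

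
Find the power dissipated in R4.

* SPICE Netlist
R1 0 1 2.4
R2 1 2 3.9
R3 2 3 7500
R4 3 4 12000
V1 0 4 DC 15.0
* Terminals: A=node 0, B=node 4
Nodal analysis, taking node 4 as the 0 V reference.
Source V1 fixes V_0 = 15 V.
KCL at each unknown node (sum of currents leaving = 0; resistances in Ω):
  Node 1: (V_1 - 15)/2.4 + (V_1 - V_2)/3.9 = 0
  Node 2: (V_2 - V_1)/3.9 + (V_2 - V_3)/7500 = 0
  Node 3: (V_3 - V_2)/7500 + (V_3 - 0)/12000 = 0
Collecting terms (coefficients in siemens):
  0.6731·V_1 - 0.2564·V_2 = 6.25
  0.2565·V_2 - 0.2564·V_1 - 0.0001333·V_3 = 0
  0.0002167·V_3 - 0.0001333·V_2 = 0
Solving these 3 simultaneous equations (Gaussian elimination) gives:
  V_1 = 15 V, V_2 = 15 V, V_3 = 9.228 V
I_R4 = (V_3 - V_4)/R4 = (9.228 - 0)/12000 = 0.000769 A
P_R4 = I_R4² × R4 = (0.000769)² × 12000 = 0.007096 W

Final answer: 0.007096 W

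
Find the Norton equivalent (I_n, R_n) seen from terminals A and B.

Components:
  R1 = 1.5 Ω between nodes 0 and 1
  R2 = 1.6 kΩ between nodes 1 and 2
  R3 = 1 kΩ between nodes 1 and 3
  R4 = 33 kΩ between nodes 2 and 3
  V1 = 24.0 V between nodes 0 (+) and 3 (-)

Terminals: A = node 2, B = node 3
Find the Thévenin equivalent first; then I_n = V_th/R_th and R_n = R_th.
Step 1 — V_th is the open-circuit voltage V_A - V_B (nothing connected across the terminals).
Nodal analysis, taking node 3 as the 0 V reference.
Source V1 fixes V_0 = 24 V.
KCL at each unknown node (sum of currents leaving = 0; resistances in Ω):
  Node 1: (V_1 - 24)/1.5 + (V_1 - V_2)/1600 + (V_1 - 0)/1000 = 0
  Node 2: (V_2 - V_1)/1600 + (V_2 - 0)/33000 = 0
Collecting terms (coefficients in siemens):
  0.6683·V_1 - 0.000625·V_2 = 16
  0.0006553·V_2 - 0.000625·V_1 = 0
Determinant D = (0.6683)(0.0006553) - (-0.000625)(-0.000625) = 0.0004375
V_1 = [(16)(0.0006553) - (-0.000625)(0)]/D = 23.96 V
V_2 = [(0.6683)(0) - (16)(-0.000625)]/D = 22.85 V
V_th = V_2 - V_3 = 22.85 - 0 = 22.85 V
Step 2 — R_th: zero the source — replace V1 by a short circuit (node 3 merges into node 0) — and find the resistance seen between A (node 2) and B (node 0).
Reduce the network between node 2 (A) and node 0 (B) by series/parallel combination:
  Rp1 = R1 ‖ R3 (parallel, both between nodes 0 and 1) = 1/(1/1.5 + 1/1000) = 1.498 Ω
  Rs1 = R2 + Rp1 (series, joined only at node 1) = 1600 + 1.498 = 1601 Ω
  Rp2 = R4 ‖ Rs1 (parallel, both between nodes 0 and 2) = 1/(1/33000 + 1/1601) = 1527 Ω
R_th = 1.527 kΩ
I_n = V_th/R_th = 22.85/1527 = 0.01496 A, and R_n = R_th = 1.527 kΩ

Final answer: I_n = 0.01496 A, R_n = 1.527 kΩ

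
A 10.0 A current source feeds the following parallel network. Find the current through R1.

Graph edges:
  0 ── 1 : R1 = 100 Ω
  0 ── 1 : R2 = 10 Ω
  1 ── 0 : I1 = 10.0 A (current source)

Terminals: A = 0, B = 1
All resistors sit directly between nodes 0 and 1, so they are in parallel and share one voltage V; the full source current 10 A splits among them.
1/R_par = 1/100 + 1/10 = 0.11 S  =>  R_par = 9.091 Ω
V = I × R_par = 10 × 9.091 = 90.91 V
I_R1 = V/R1 = 90.91/100 = 0.9091 A

Final answer: 0.9091 A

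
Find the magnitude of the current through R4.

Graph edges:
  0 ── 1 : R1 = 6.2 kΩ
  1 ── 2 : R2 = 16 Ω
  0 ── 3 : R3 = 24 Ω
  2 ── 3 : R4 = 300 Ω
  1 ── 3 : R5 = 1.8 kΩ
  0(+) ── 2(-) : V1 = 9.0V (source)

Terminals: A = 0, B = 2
Nodal analysis, taking node 2 as the 0 V reference.
Source V1 fixes V_0 = 9 V.
KCL at each unknown node (sum of currents leaving = 0; resistances in Ω):
  Node 1: (V_1 - 9)/6200 + (V_1 - 0)/16 + (V_1 - V_3)/1800 = 0
  Node 3: (V_3 - 9)/24 + (V_3 - 0)/300 + (V_3 - V_1)/1800 = 0
Collecting terms (coefficients in siemens):
  0.06322·V_1 - 0.0005556·V_3 = 0.001452
  0.04556·V_3 - 0.0005556·V_1 = 0.375
Determinant D = (0.06322)(0.04556) - (-0.0005556)(-0.0005556) = 0.00288
V_1 = [(0.001452)(0.04556) - (-0.0005556)(0.375)]/D = 0.09531 V
V_3 = [(0.06322)(0.375) - (0.001452)(-0.0005556)]/D = 8.233 V
I_R4 = (V_2 - V_3)/R4 = (0 - 8.233)/300 = -0.02744 A
|I_R4| = 0.02744 A

Final answer: |I_R4| = 0.02744 A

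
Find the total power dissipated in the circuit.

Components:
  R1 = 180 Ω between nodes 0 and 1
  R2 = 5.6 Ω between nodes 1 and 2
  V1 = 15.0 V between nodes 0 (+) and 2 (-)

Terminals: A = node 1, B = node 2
Nodal analysis, taking node 2 as the 0 V reference.
Source V1 fixes V_0 = 15 V.
KCL at each unknown node (sum of currents leaving = 0; resistances in Ω):
  Node 1: (V_1 - 15)/180 + (V_1 - 0)/5.6 = 0
Collecting terms: 0.1841 × V_1 = 0.08333  =>  V_1 = 0.4526 V
Power in each resistor, P = (ΔV)²/R:
  P_R1 = (15 - 0.4526)²/180 = 1.176 W
  P_R2 = (0.4526 - 0)²/5.6 = 0.03658 W
P_total = P_R1 + P_R2 = 1.212 W

Final answer: 1.212 W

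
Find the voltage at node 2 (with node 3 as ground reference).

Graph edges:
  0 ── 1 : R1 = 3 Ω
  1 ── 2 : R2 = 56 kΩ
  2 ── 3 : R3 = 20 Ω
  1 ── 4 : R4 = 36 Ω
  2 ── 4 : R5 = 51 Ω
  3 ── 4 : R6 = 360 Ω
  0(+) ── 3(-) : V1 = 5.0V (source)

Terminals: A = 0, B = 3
Nodal analysis, taking node 3 as the 0 V reference.
Source V1 fixes V_0 = 5 V.
KCL at each unknown node (sum of currents leaving = 0; resistances in Ω):
  Node 1: (V_1 - 5)/3 + (V_1 - V_2)/56000 + (V_1 - V_4)/36 = 0
  Node 2: (V_2 - V_1)/56000 + (V_2 - 0)/20 + (V_2 - V_4)/51 = 0
  Node 4: (V_4 - V_1)/36 + (V_4 - V_2)/51 + (V_4 - 0)/360 = 0
Collecting terms (coefficients in siemens):
  0.3611·V_1 - 0.00001786·V_2 - 0.02778·V_4 = 1.667
  0.06963·V_2 - 0.00001786·V_1 - 0.01961·V_4 = 0
  0.05016·V_4 - 0.02778·V_1 - 0.01961·V_2 = 0
Solving these 3 simultaneous equations (Gaussian elimination) gives:
  V_1 = 4.847 V, V_2 = 0.8508 V, V_4 = 3.017 V
The requested potential is V_2 = 0.8508 V.

Final answer: V_2 = 0.8508 V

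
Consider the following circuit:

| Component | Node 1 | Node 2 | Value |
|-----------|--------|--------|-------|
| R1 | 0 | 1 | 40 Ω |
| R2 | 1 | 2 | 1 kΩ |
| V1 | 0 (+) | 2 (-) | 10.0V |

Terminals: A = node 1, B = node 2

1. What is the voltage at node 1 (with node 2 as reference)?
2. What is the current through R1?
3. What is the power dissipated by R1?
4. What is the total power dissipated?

Nodal analysis, taking node 2 as the 0 V reference.
Source V1 fixes V_0 = 10 V.
KCL at each unknown node (sum of currents leaving = 0; resistances in Ω):
  Node 1: (V_1 - 10)/40 + (V_1 - 0)/1000 = 0
Collecting terms: 0.026 × V_1 = 0.25  =>  V_1 = 9.615 V
Part 1:
  Read off the nodal solution: V_1 = 9.615 V
Part 2:
  I_R1 = (V_0 - V_1)/R1 = (10 - 9.615)/40 = 0.009615 A
  Magnitude: I_R1 = 0.009615 A
Part 3:
  I_R1 = (V_0 - V_1)/R1 = (10 - 9.615)/40 = 0.009615 A
  P_R1 = I_R1² × R1 = (0.009615)² × 40 = 0.003698 W
Part 4:
  Power in each resistor, P = (ΔV)²/R:
    P_R1 = (10 - 9.615)²/40 = 0.003698 W
    P_R2 = (9.615 - 0)²/1000 = 0.09246 W
  P_total = P_R1 + P_R2 = 0.09615 W

Final answers:
1. V_1 = 9.615 V
2. I_R1 = 0.009615 A
3. P_R1 = 0.003698 W
4. P_total = 0.09615 W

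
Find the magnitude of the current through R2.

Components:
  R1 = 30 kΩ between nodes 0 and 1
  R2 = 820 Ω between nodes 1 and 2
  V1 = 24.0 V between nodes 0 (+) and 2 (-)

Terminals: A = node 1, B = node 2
Nodal analysis, taking node 2 as the 0 V reference.
Source V1 fixes V_0 = 24 V.
KCL at each unknown node (sum of currents leaving = 0; resistances in Ω):
  Node 1: (V_1 - 24)/30000 + (V_1 - 0)/820 = 0
Collecting terms: 0.001253 × V_1 = 0.0008  =>  V_1 = 0.6385 V
I_R2 = (V_1 - V_2)/R2 = (0.6385 - 0)/820 = 0.0007787 A
|I_R2| = 0.0007787 A

Final answer: |I_R2| = 0.0007787 A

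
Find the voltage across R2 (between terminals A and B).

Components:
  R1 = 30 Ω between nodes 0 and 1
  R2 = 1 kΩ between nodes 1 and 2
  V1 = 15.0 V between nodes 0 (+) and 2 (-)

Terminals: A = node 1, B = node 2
R1 and R2 are in series across V1 (node 0 → node 1 → node 2), and the output A–B is taken across R2, so this is a voltage divider.
Series current: I = V1/(R1 + R2) = 15/(30 + 1000) = 15/1030 = 0.01456 A
V_R2 = I × R2 = V1 × R2/(R1 + R2) = 15 × 1000/1030 = 14.56 V

Final answer: 14.56 V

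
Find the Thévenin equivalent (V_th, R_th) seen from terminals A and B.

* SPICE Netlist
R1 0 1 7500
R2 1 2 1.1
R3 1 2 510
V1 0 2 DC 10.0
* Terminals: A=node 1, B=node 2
Step 1 — V_th is the open-circuit voltage V_A - V_B (nothing connected across the terminals).
Nodal analysis, taking node 2 as the 0 V reference.
Source V1 fixes V_0 = 10 V.
KCL at each unknown node (sum of currents leaving = 0; resistances in Ω):
  Node 1: (V_1 - 10)/7500 + (V_1 - 0)/1.1 + (V_1 - 0)/510 = 0
Collecting terms: 0.9112 × V_1 = 0.001333  =>  V_1 = 0.001463 V
V_th = V_1 - V_2 = 0.001463 - 0 = 0.001463 V
Step 2 — R_th: zero the source — replace V1 by a short circuit (node 2 merges into node 0) — and find the resistance seen between A (node 1) and B (node 0).
Reduce the network between node 1 (A) and node 0 (B) by series/parallel combination:
  Rp1 = R1 ‖ R2 ‖ R3 (parallel, all between nodes 0 and 1) = 1/(1/7500 + 1/1.1 + 1/510) = 1.097 Ω
R_th = 1.097 Ω

Final answer: V_th = 0.001463 V, R_th = 1.097 Ω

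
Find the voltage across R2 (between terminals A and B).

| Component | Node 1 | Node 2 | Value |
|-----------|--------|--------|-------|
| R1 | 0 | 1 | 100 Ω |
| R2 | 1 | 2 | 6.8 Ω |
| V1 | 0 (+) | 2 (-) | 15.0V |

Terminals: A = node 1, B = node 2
R1 and R2 are in series across V1 (node 0 → node 1 → node 2), and the output A–B is taken across R2, so this is a voltage divider.
Series current: I = V1/(R1 + R2) = 15/(100 + 6.8) = 15/106.8 = 0.1404 A
V_R2 = I × R2 = V1 × R2/(R1 + R2) = 15 × 6.8/106.8 = 0.9551 V

Final answer: 0.9551 V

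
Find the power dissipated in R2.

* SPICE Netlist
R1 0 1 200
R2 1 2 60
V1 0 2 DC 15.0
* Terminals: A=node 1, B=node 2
Nodal analysis, taking node 2 as the 0 V reference.
Source V1 fixes V_0 = 15 V.
KCL at each unknown node (sum of currents leaving = 0; resistances in Ω):
  Node 1: (V_1 - 15)/200 + (V_1 - 0)/60 = 0
Collecting terms: 0.02167 × V_1 = 0.075  =>  V_1 = 3.462 V
I_R2 = (V_1 - V_2)/R2 = (3.462 - 0)/60 = 0.05769 A
P_R2 = I_R2² × R2 = (0.05769)² × 60 = 0.1997 W

Final answer: 0.1997 W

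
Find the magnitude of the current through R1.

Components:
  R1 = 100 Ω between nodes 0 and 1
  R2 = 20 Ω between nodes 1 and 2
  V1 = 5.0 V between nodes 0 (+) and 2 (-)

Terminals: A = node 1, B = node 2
Nodal analysis, taking node 2 as the 0 V reference.
Source V1 fixes V_0 = 5 V.
KCL at each unknown node (sum of currents leaving = 0; resistances in Ω):
  Node 1: (V_1 - 5)/100 + (V_1 - 0)/20 = 0
Collecting terms: 0.06 × V_1 = 0.05  =>  V_1 = 0.8333 V
I_R1 = (V_0 - V_1)/R1 = (5 - 0.8333)/100 = 0.04167 A
|I_R1| = 0.04167 A

Final answer: |I_R1| = 0.04167 A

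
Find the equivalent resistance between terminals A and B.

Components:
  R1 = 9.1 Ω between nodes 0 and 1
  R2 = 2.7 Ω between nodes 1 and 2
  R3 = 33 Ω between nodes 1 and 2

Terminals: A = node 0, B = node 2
Reduce the network between node 0 (A) and node 2 (B) by series/parallel combination:
  Rp1 = R2 ‖ R3 (parallel, both between nodes 1 and 2) = 1/(1/2.7 + 1/33) = 2.496 Ω
  Rs1 = R1 + Rp1 (series, joined only at node 1) = 9.1 + 2.496 = 11.6 Ω
R_eq = 11.6 Ω

Final answer: 11.6 Ω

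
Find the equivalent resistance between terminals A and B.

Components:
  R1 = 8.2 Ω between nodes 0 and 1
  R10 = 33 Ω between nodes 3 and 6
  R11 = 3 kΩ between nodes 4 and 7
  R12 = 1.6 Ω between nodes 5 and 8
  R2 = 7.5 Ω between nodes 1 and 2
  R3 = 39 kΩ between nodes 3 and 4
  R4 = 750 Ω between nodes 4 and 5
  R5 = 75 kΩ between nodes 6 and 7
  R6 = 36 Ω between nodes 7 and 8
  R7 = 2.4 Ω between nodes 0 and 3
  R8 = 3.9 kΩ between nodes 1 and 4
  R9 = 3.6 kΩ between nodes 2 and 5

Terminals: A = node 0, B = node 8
The network is not a plain series/parallel combination. Inject a 1 A test current into terminal A (node 0) and return it from terminal B (node 8); then R_eq = V_A / (1 A).
Nodal analysis, taking node 8 as the 0 V reference.
Current source I_test pushes 1 A into node 0 and draws it out of node 8.
KCL at each unknown node (sum of currents leaving = 0; resistances in Ω):
  Node 0: (V_0 - V_1)/8.2 + (V_0 - V_3)/2.4 - 1 = 0
  Node 1: (V_1 - V_0)/8.2 + (V_1 - V_2)/7.5 + (V_1 - V_4)/3900 = 0
  Node 2: (V_2 - V_1)/7.5 + (V_2 - V_5)/3600 = 0
  Node 3: (V_3 - V_0)/2.4 + (V_3 - V_4)/39000 + (V_3 - V_6)/33 = 0
  Node 4: (V_4 - V_1)/3900 + (V_4 - V_3)/39000 + (V_4 - V_5)/750 + (V_4 - V_7)/3000 = 0
  Node 5: (V_5 - V_2)/3600 + (V_5 - V_4)/750 + (V_5 - 0)/1.6 = 0
  Node 6: (V_6 - V_3)/33 + (V_6 - V_7)/75000 = 0
  Node 7: (V_7 - V_4)/3000 + (V_7 - V_6)/75000 + (V_7 - 0)/36 = 0
Collecting terms (coefficients in siemens):
  0.5386·V_0 - 0.122·V_1 - 0.4167·V_3 = 1
  0.2555·V_1 - 0.122·V_0 - 0.1333·V_2 - 0.0002564·V_4 = 0
  0.1336·V_2 - 0.1333·V_1 - 0.0002778·V_5 = 0
  0.447·V_3 - 0.4167·V_0 - 0.00002564·V_4 - 0.0303·V_6 = 0
  0.001949·V_4 - 0.0002564·V_1 - 0.00002564·V_3 - 0.001333·V_5 - 0.0003333·V_7 = 0
  0.6266·V_5 - 0.0002778·V_2 - 0.001333·V_4 = 0
  0.03032·V_6 - 0.0303·V_3 - 0.00001333·V_7 = 0
  0.02812·V_7 - 0.0003333·V_4 - 0.00001333·V_6 = 0
Solving these 8 simultaneous equations (Gaussian elimination) gives:
  V_0 = 1889 V, V_1 = 1882 V, V_2 = 1878 V, V_3 = 1889 V
  V_4 = 274.1 V, V_5 = 1.416 V, V_6 = 1888 V, V_7 = 4.144 V
R_eq = V_0 / 1 A = 1889 Ω = 1.889 kΩ

Final answer: 1.889 kΩ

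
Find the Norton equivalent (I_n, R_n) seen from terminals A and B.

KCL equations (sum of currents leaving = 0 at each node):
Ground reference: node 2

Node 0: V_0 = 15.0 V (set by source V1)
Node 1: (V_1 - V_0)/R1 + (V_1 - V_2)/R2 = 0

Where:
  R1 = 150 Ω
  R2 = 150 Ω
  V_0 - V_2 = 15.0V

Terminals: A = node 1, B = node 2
Find the Thévenin equivalent first; then I_n = V_th/R_th and R_n = R_th.
Step 1 — V_th is the open-circuit voltage V_A - V_B (nothing connected across the terminals).
Nodal analysis, taking node 2 as the 0 V reference.
Source V1 fixes V_0 = 15 V.
KCL at each unknown node (sum of currents leaving = 0; resistances in Ω):
  Node 1: (V_1 - 15)/150 + (V_1 - 0)/150 = 0
Collecting terms: 0.01333 × V_1 = 0.1  =>  V_1 = 7.5 V
V_th = V_1 - V_2 = 7.5 - 0 = 7.5 V
Step 2 — R_th: zero the source — replace V1 by a short circuit (node 2 merges into node 0) — and find the resistance seen between A (node 1) and B (node 0).
Reduce the network between node 1 (A) and node 0 (B) by series/parallel combination:
  Rp1 = R1 ‖ R2 (parallel, both between nodes 0 and 1) = 1/(1/150 + 1/150) = 75 Ω
R_th = 75 Ω
I_n = V_th/R_th = 7.5/75 = 0.1 A, and R_n = R_th = 75 Ω

Final answer: I_n = 0.1 A, R_n = 75 Ω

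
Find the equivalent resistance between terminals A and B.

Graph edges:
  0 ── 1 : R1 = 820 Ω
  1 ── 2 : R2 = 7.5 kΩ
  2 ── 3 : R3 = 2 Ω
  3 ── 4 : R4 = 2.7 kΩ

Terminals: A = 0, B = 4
Reduce the network between node 0 (A) and node 4 (B) by series/parallel combination:
  Rs1 = R1 + R2 (series, joined only at node 1) = 820 + 7500 = 8320 Ω
  Rs2 = R3 + Rs1 (series, joined only at node 2) = 2 + 8320 = 8322 Ω
  Rs3 = R4 + Rs2 (series, joined only at node 3) = 2700 + 8322 = 11020 Ω
R_eq = 11.02 kΩ

Final answer: 11.02 kΩ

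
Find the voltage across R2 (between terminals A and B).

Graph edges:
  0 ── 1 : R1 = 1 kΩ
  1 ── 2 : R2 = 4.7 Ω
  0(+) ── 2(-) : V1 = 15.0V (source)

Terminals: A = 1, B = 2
R1 and R2 are in series across V1 (node 0 → node 1 → node 2), and the output A–B is taken across R2, so this is a voltage divider.
Series current: I = V1/(R1 + R2) = 15/(1000 + 4.7) = 15/1005 = 0.01493 A
V_R2 = I × R2 = V1 × R2/(R1 + R2) = 15 × 4.7/1005 = 0.07017 V

Final answer: 0.07017 V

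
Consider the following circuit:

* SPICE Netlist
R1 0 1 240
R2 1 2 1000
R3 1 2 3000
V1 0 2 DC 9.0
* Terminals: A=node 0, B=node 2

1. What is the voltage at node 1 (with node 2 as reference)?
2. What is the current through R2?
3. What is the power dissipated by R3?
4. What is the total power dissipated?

Nodal analysis, taking node 2 as the 0 V reference.
Source V1 fixes V_0 = 9 V.
KCL at each unknown node (sum of currents leaving = 0; resistances in Ω):
  Node 1: (V_1 - 9)/240 + (V_1 - 0)/1000 + (V_1 - 0)/3000 = 0
Collecting terms: 0.0055 × V_1 = 0.0375  =>  V_1 = 6.818 V
Part 1:
  Read off the nodal solution: V_1 = 6.818 V
Part 2:
  I_R2 = (V_1 - V_2)/R2 = (6.818 - 0)/1000 = 0.006818 A
  Magnitude: I_R2 = 0.006818 A
Part 3:
  I_R3 = (V_1 - V_2)/R3 = (6.818 - 0)/3000 = 0.002273 A
  P_R3 = I_R3² × R3 = (0.002273)² × 3000 = 0.0155 W
Part 4:
  Power in each resistor, P = (ΔV)²/R:
    P_R1 = (9 - 6.818)²/240 = 0.01983 W
    P_R2 = (6.818 - 0)²/1000 = 0.04649 W
    P_R3 = (6.818 - 0)²/3000 = 0.0155 W
  P_total = P_R1 + P_R2 + P_R3 = 0.08182 W

Final answers:
1. V_1 = 6.818 V
2. I_R2 = 0.006818 A
3. P_R3 = 0.0155 W
4. P_total = 0.08182 W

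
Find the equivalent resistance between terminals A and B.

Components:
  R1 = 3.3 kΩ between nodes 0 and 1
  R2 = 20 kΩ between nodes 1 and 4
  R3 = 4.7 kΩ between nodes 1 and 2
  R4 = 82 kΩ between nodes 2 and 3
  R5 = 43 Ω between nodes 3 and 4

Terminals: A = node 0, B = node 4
Reduce the network between node 0 (A) and node 4 (B) by series/parallel combination:
  Rs1 = R3 + R4 (series, joined only at node 2) = 4700 + 82000 = 86700 Ω
  Rs2 = R5 + Rs1 (series, joined only at node 3) = 43 + 86700 = 86740 Ω
  Rp1 = R2 ‖ Rs2 (parallel, both between nodes 1 and 4) = 1/(1/20000 + 1/86740) = 16250 Ω
  Rs3 = R1 + Rp1 (series, joined only at node 1) = 3300 + 16250 = 19550 Ω
R_eq = 19.55 kΩ

Final answer: 19.55 kΩ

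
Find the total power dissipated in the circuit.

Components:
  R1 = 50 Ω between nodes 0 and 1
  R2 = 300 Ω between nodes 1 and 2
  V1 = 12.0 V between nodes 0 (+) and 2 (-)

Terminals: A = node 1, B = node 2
Nodal analysis, taking node 2 as the 0 V reference.
Source V1 fixes V_0 = 12 V.
KCL at each unknown node (sum of currents leaving = 0; resistances in Ω):
  Node 1: (V_1 - 12)/50 + (V_1 - 0)/300 = 0
Collecting terms: 0.02333 × V_1 = 0.24  =>  V_1 = 10.29 V
Power in each resistor, P = (ΔV)²/R:
  P_R1 = (12 - 10.29)²/50 = 0.05878 W
  P_R2 = (10.29 - 0)²/300 = 0.3527 W
P_total = P_R1 + P_R2 = 0.4114 W

Final answer: 0.4114 W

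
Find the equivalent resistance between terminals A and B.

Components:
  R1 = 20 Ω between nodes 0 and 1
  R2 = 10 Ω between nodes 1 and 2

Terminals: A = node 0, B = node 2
Reduce the network between node 0 (A) and node 2 (B) by series/parallel combination:
  Rs1 = R1 + R2 (series, joined only at node 1) = 20 + 10 = 30 Ω
R_eq = 30 Ω

Final answer: 30 Ω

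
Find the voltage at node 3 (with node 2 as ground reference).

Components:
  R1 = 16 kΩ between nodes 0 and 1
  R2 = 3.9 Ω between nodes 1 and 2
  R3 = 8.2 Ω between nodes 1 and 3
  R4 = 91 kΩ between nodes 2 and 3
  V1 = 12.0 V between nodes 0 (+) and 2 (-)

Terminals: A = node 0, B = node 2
Nodal analysis, taking node 2 as the 0 V reference.
Source V1 fixes V_0 = 12 V.
KCL at each unknown node (sum of currents leaving = 0; resistances in Ω):
  Node 1: (V_1 - 12)/16000 + (V_1 - 0)/3.9 + (V_1 - V_3)/8.2 = 0
  Node 3: (V_3 - V_1)/8.2 + (V_3 - 0)/91000 = 0
Collecting terms (coefficients in siemens):
  0.3784·V_1 - 0.122·V_3 = 0.00075
  0.122·V_3 - 0.122·V_1 = 0
Determinant D = (0.3784)(0.122) - (-0.122)(-0.122) = 0.03128
V_1 = [(0.00075)(0.122) - (-0.122)(0)]/D = 0.002924 V
V_3 = [(0.3784)(0) - (0.00075)(-0.122)]/D = 0.002924 V
The requested potential is V_3 = 0.002924 V.

Final answer: V_3 = 0.002924 V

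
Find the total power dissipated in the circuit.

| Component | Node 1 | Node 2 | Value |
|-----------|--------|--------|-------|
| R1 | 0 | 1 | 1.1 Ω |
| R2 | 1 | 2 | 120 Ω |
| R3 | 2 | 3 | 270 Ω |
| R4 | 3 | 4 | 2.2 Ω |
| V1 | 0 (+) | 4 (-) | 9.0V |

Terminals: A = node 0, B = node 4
Nodal analysis, taking node 4 as the 0 V reference.
Source V1 fixes V_0 = 9 V.
KCL at each unknown node (sum of currents leaving = 0; resistances in Ω):
  Node 1: (V_1 - 9)/1.1 + (V_1 - V_2)/120 = 0
  Node 2: (V_2 - V_1)/120 + (V_2 - V_3)/270 = 0
  Node 3: (V_3 - V_2)/270 + (V_3 - 0)/2.2 = 0
Collecting terms (coefficients in siemens):
  0.9174·V_1 - 0.008333·V_2 = 8.182
  0.01204·V_2 - 0.008333·V_1 - 0.003704·V_3 = 0
  0.4582·V_3 - 0.003704·V_2 = 0
Solving these 3 simultaneous equations (Gaussian elimination) gives:
  V_1 = 8.975 V, V_2 = 6.229 V, V_3 = 0.05034 V
Power in each resistor, P = (ΔV)²/R:
  P_R1 = (9 - 8.975)²/1.1 = 0.000576 W
  P_R2 = (8.975 - 6.229)²/120 = 0.06284 W
  P_R3 = (6.229 - 0.05034)²/270 = 0.1414 W
  P_R4 = (0.05034 - 0)²/2.2 = 0.001152 W
P_total = P_R1 + P_R2 + P_R3 + P_R4 = 0.2059 W

Final answer: 0.2059 W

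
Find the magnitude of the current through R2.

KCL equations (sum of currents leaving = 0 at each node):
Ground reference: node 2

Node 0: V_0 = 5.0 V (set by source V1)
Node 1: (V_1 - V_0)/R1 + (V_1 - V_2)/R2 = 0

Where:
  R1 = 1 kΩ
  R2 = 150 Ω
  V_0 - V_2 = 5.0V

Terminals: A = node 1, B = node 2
Nodal analysis, taking node 2 as the 0 V reference.
Source V1 fixes V_0 = 5 V.
KCL at each unknown node (sum of currents leaving = 0; resistances in Ω):
  Node 1: (V_1 - 5)/1000 + (V_1 - 0)/150 = 0
Collecting terms: 0.007667 × V_1 = 0.005  =>  V_1 = 0.6522 V
I_R2 = (V_1 - V_2)/R2 = (0.6522 - 0)/150 = 0.004348 A
|I_R2| = 0.004348 A

Final answer: |I_R2| = 0.004348 A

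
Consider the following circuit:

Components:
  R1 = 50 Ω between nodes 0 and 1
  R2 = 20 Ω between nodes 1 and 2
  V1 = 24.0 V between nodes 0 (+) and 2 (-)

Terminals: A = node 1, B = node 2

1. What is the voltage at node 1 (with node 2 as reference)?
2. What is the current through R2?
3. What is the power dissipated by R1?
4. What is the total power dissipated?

Nodal analysis, taking node 2 as the 0 V reference.
Source V1 fixes V_0 = 24 V.
KCL at each unknown node (sum of currents leaving = 0; resistances in Ω):
  Node 1: (V_1 - 24)/50 + (V_1 - 0)/20 = 0
Collecting terms: 0.07 × V_1 = 0.48  =>  V_1 = 6.857 V
Part 1:
  Read off the nodal solution: V_1 = 6.857 V
Part 2:
  I_R2 = (V_1 - V_2)/R2 = (6.857 - 0)/20 = 0.3429 A
  Magnitude: I_R2 = 0.3429 A
Part 3:
  I_R1 = (V_0 - V_1)/R1 = (24 - 6.857)/50 = 0.3429 A
  P_R1 = I_R1² × R1 = (0.3429)² × 50 = 5.878 W
Part 4:
  Power in each resistor, P = (ΔV)²/R:
    P_R1 = (24 - 6.857)²/50 = 5.878 W
    P_R2 = (6.857 - 0)²/20 = 2.351 W
  P_total = P_R1 + P_R2 = 8.229 W

Final answers:
1. V_1 = 6.857 V
2. I_R2 = 0.3429 A
3. P_R1 = 5.878 W
4. P_total = 8.229 W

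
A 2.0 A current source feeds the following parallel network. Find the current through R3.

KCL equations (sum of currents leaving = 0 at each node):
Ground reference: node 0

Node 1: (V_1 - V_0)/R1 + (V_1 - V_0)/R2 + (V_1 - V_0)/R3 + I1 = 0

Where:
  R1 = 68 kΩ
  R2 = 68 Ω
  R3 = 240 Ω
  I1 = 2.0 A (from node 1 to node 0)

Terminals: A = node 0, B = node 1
All resistors sit directly between nodes 0 and 1, so they are in parallel and share one voltage V; the full source current 2 A splits among them.
1/R_par = 1/68000 + 1/68 + 1/240 = 0.01889 S  =>  R_par = 52.95 Ω
V = I × R_par = 2 × 52.95 = 105.9 V
I_R3 = V/R3 = 105.9/240 = 0.4412 A

Final answer: 0.4412 A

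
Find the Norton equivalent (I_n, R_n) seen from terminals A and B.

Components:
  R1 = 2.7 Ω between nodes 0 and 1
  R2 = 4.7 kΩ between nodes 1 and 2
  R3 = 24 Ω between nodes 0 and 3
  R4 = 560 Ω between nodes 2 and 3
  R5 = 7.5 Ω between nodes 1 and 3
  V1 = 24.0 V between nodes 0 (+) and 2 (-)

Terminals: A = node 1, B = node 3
Find the Thévenin equivalent first; then I_n = V_th/R_th and R_n = R_th.
Step 1 — V_th is the open-circuit voltage V_A - V_B (nothing connected across the terminals).
Nodal analysis, taking node 2 as the 0 V reference.
Source V1 fixes V_0 = 24 V.
KCL at each unknown node (sum of currents leaving = 0; resistances in Ω):
  Node 1: (V_1 - 24)/2.7 + (V_1 - 0)/4700 + (V_1 - V_3)/7.5 = 0
  Node 3: (V_3 - 24)/24 + (V_3 - 0)/560 + (V_3 - V_1)/7.5 = 0
Collecting terms (coefficients in siemens):
  0.5039·V_1 - 0.1333·V_3 = 8.889
  0.1768·V_3 - 0.1333·V_1 = 1
Determinant D = (0.5039)(0.1768) - (-0.1333)(-0.1333) = 0.07131
V_1 = [(8.889)(0.1768) - (-0.1333)(1)]/D = 23.91 V
V_3 = [(0.5039)(1) - (8.889)(-0.1333)]/D = 23.69 V
V_th = V_1 - V_3 = 23.91 - 23.69 = 0.2196 V
Step 2 — R_th: zero the source — replace V1 by a short circuit (node 2 merges into node 0) — and find the resistance seen between A (node 1) and B (node 3).
Reduce the network between node 1 (A) and node 3 (B) by series/parallel combination:
  Rp1 = R1 ‖ R2 (parallel, both between nodes 0 and 1) = 1/(1/2.7 + 1/4700) = 2.698 Ω
  Rp2 = R3 ‖ R4 (parallel, both between nodes 0 and 3) = 1/(1/24 + 1/560) = 23.01 Ω
  Rs1 = Rp1 + Rp2 (series, joined only at node 0) = 2.698 + 23.01 = 25.71 Ω
  Rp3 = R5 ‖ Rs1 (parallel, both between nodes 1 and 3) = 1/(1/7.5 + 1/25.71) = 5.806 Ω
R_th = 5.806 Ω
I_n = V_th/R_th = 0.2196/5.806 = 0.03782 A, and R_n = R_th = 5.806 Ω

Final answer: I_n = 0.03782 A, R_n = 5.806 Ω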